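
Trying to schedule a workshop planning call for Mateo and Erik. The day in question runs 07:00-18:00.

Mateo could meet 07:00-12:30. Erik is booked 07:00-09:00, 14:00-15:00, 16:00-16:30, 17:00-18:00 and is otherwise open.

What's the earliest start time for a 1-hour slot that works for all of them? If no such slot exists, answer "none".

09:00

Mateo free: 07:00-12:30.
Erik free: 09:00-14:00, 15:00-16:00, 16:30-17:00 (invert busy blocks within the working day).
Mateo ∩ Erik: 09:00-12:30.
The first common window of at least 60 minutes is 09:00-12:30, so the earliest start is 09:00.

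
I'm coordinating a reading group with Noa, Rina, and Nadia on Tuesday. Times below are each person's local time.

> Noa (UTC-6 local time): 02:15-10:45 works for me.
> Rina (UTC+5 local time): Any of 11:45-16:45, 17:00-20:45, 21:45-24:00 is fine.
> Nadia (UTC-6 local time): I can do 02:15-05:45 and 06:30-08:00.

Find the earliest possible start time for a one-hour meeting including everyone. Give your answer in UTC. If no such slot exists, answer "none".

08:15

Noa in UTC: 08:15-16:45 (add 6h to convert from UTC-6).
Rina in UTC: 06:45-11:45, 12:00-15:45, 16:45-19:00 (subtract 5h to convert from UTC+5).
Nadia in UTC: 08:15-11:45, 12:30-14:00 (add 6h to convert from UTC-6).
Noa ∩ Rina: 08:15-11:45, 12:00-15:45.
Noa ∩ Rina ∩ Nadia: 08:15-11:45, 12:30-14:00.
The first common window of at least 60 minutes is 08:15-11:45, so the earliest start is 08:15.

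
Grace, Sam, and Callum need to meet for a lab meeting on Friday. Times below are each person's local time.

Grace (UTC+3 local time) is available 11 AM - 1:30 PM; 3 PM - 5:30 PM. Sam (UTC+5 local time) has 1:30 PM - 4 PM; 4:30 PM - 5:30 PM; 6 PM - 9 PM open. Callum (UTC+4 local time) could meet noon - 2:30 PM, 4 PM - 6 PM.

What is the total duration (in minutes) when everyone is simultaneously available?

210

Grace in UTC: 08:00-10:30, 12:00-14:30 (subtract 3h to convert from UTC+3).
Sam in UTC: 08:30-11:00, 11:30-12:30, 13:00-16:00 (subtract 5h to convert from UTC+5).
Callum in UTC: 08:00-10:30, 12:00-14:00 (subtract 4h to convert from UTC+4).
Grace ∩ Sam: 08:30-10:30, 12:00-12:30, 13:00-14:30.
Grace ∩ Sam ∩ Callum: 08:30-10:30, 12:00-12:30, 13:00-14:00.
So the common availability across everyone is 08:30-10:30, 12:00-12:30, 13:00-14:00.
Summing the common windows: 120 + 30 + 60 = 210 minutes.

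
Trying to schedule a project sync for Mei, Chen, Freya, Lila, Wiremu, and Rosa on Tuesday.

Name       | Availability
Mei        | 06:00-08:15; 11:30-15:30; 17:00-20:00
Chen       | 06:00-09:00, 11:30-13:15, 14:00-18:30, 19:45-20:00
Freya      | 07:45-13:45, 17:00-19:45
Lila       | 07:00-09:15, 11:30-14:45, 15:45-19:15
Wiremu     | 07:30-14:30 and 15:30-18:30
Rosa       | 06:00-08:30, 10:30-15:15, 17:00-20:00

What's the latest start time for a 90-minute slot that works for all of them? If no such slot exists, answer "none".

17:00

Mei ∩ Chen: 06:00-08:15, 11:30-13:15, 14:00-15:30, 17:00-18:30, 19:45-20:00.
Mei ∩ Chen ∩ Freya: 07:45-08:15, 11:30-13:15, 17:00-18:30.
Mei ∩ Chen ∩ Freya ∩ Lila: 07:45-08:15, 11:30-13:15, 17:00-18:30.
Mei ∩ Chen ∩ Freya ∩ Lila ∩ Wiremu: 07:45-08:15, 11:30-13:15, 17:00-18:30.
Mei ∩ Chen ∩ Freya ∩ Lila ∩ Wiremu ∩ Rosa: 07:45-08:15, 11:30-13:15, 17:00-18:30.
So the common availability across everyone is 07:45-08:15, 11:30-13:15, 17:00-18:30.
The last common window of at least 90 minutes is 17:00-18:30; a 90-minute meeting can start as late as 17:00 and still end by 18:30.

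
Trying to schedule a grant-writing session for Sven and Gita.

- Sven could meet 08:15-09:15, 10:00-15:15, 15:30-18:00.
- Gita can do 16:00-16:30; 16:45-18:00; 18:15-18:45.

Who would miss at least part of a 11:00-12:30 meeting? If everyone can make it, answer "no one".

Sven: free for 11:00-12:30. Gita: not fully free for 11:00-12:30.

Gita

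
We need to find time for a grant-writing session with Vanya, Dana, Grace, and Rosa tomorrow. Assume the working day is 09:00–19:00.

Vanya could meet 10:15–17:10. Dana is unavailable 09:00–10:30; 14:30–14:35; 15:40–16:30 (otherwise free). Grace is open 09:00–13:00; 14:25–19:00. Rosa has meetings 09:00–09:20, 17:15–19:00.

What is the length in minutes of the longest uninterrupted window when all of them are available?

150

Vanya free: 10:15-17:10.
Dana free: 10:30-14:30, 14:35-15:40, 16:30-19:00 (invert busy blocks within the working day).
Grace free: 09:00-13:00, 14:25-19:00.
Rosa free: 09:20-17:15 (invert busy blocks within the working day).
Vanya ∩ Dana: 10:30-14:30, 14:35-15:40, 16:30-17:10.
Vanya ∩ Dana ∩ Grace: 10:30-13:00, 14:25-14:30, 14:35-15:40, 16:30-17:10.
Vanya ∩ Dana ∩ Grace ∩ Rosa: 10:30-13:00, 14:25-14:30, 14:35-15:40, 16:30-17:10.
The longest is 10:30-13:00 at 150 minutes.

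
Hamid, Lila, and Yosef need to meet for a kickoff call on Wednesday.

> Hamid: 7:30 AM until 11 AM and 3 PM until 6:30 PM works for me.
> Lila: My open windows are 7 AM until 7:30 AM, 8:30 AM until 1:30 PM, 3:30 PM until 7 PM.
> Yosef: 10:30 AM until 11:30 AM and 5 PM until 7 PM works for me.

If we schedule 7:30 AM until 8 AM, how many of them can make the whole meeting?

Hamid can make the full 07:30-08:00 slot — that's 1.

1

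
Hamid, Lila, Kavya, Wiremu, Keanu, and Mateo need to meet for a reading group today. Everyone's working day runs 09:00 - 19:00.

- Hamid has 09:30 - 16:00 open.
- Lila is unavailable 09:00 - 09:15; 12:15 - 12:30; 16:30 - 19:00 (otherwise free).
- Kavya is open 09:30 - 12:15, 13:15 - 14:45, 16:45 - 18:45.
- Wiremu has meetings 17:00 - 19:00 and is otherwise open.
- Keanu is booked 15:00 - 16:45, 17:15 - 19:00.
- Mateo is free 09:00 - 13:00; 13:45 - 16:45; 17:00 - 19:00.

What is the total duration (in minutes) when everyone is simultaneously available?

Hamid free: 09:30-16:00.
Lila free: 09:15-12:15, 12:30-16:30 (invert busy blocks within the working day).
Kavya free: 09:30-12:15, 13:15-14:45, 16:45-18:45.
Wiremu free: 09:00-17:00 (invert busy blocks within the working day).
Keanu free: 09:00-15:00, 16:45-17:15 (invert busy blocks within the working day).
Mateo free: 09:00-13:00, 13:45-16:45, 17:00-19:00.
Hamid ∩ Lila: 09:30-12:15, 12:30-16:00.
Hamid ∩ Lila ∩ Kavya: 09:30-12:15, 13:15-14:45.
Hamid ∩ Lila ∩ Kavya ∩ Wiremu: 09:30-12:15, 13:15-14:45.
Hamid ∩ Lila ∩ Kavya ∩ Wiremu ∩ Keanu: 09:30-12:15, 13:15-14:45.
Hamid ∩ Lila ∩ Kavya ∩ Wiremu ∩ Keanu ∩ Mateo: 09:30-12:15, 13:45-14:45.
Summing the common windows: 165 + 60 = 225 minutes.

225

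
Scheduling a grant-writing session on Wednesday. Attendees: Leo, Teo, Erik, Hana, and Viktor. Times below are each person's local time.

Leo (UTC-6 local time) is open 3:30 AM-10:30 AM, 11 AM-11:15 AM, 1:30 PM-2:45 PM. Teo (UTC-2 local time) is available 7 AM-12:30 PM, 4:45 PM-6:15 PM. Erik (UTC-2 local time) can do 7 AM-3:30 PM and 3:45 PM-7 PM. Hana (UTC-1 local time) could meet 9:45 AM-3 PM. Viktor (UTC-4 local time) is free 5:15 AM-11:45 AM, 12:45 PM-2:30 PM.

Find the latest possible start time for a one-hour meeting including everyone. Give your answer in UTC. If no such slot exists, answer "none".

13:30

Leo in UTC: 09:30-16:30, 17:00-17:15, 19:30-20:45 (add 6h to convert from UTC-6).
Teo in UTC: 09:00-14:30, 18:45-20:15 (add 2h to convert from UTC-2).
Erik in UTC: 09:00-17:30, 17:45-21:00 (add 2h to convert from UTC-2).
Hana in UTC: 10:45-16:00 (add 1h to convert from UTC-1).
Viktor in UTC: 09:15-15:45, 16:45-18:30 (add 4h to convert from UTC-4).
Leo ∩ Teo: 09:30-14:30, 19:30-20:15.
Leo ∩ Teo ∩ Erik: 09:30-14:30, 19:30-20:15.
Leo ∩ Teo ∩ Erik ∩ Hana: 10:45-14:30.
Leo ∩ Teo ∩ Erik ∩ Hana ∩ Viktor: 10:45-14:30.
So the common availability across everyone is 10:45-14:30.
The last common window of at least 60 minutes is 10:45-14:30; a 60-minute meeting can start as late as 13:30 and still end by 14:30.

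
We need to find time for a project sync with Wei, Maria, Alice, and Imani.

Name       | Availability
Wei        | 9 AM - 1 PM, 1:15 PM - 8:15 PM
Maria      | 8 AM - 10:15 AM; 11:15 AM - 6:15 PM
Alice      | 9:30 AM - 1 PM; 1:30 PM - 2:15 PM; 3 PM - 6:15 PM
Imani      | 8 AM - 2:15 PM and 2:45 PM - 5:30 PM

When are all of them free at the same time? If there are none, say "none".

Wei ∩ Maria: 09:00-10:15, 11:15-13:00, 13:15-18:15.
Wei ∩ Maria ∩ Alice: 09:30-10:15, 11:15-13:00, 13:30-14:15, 15:00-18:15.
Wei ∩ Maria ∩ Alice ∩ Imani: 09:30-10:15, 11:15-13:00, 13:30-14:15, 15:00-17:30.
So the common availability across everyone is 09:30-10:15, 11:15-13:00, 13:30-14:15, 15:00-17:30.

09:30-10:15, 11:15-13:00, 13:30-14:15, 15:00-17:30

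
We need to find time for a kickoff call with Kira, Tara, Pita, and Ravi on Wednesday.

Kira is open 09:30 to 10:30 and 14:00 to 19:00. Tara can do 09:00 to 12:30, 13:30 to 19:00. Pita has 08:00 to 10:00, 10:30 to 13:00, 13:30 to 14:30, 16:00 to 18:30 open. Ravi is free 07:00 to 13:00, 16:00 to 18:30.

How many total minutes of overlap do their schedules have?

Kira ∩ Tara: 09:30-10:30, 14:00-19:00.
Kira ∩ Tara ∩ Pita: 09:30-10:00, 14:00-14:30, 16:00-18:30.
Kira ∩ Tara ∩ Pita ∩ Ravi: 09:30-10:00, 16:00-18:30.
Summing the common windows: 30 + 150 = 180 minutes.

180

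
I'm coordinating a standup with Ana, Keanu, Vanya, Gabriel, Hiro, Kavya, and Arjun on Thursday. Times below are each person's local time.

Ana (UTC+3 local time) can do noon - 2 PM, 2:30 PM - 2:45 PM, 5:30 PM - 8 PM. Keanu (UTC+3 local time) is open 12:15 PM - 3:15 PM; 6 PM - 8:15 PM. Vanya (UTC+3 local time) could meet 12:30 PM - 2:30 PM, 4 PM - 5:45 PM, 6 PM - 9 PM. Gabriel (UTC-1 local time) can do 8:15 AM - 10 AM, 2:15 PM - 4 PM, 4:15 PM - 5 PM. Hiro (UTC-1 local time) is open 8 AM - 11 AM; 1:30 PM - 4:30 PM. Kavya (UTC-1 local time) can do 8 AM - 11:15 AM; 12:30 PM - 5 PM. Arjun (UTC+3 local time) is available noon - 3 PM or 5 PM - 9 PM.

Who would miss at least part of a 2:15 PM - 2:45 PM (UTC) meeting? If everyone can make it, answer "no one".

Ana, Gabriel, Hiro, Keanu

Ana in UTC: 09:00-11:00, 11:30-11:45, 14:30-17:00 (subtract 3h to convert from UTC+3).
Keanu in UTC: 09:15-12:15, 15:00-17:15 (subtract 3h to convert from UTC+3).
Vanya in UTC: 09:30-11:30, 13:00-14:45, 15:00-18:00 (subtract 3h to convert from UTC+3).
Gabriel in UTC: 09:15-11:00, 15:15-17:00, 17:15-18:00 (add 1h to convert from UTC-1).
Hiro in UTC: 09:00-12:00, 14:30-17:30 (add 1h to convert from UTC-1).
Kavya in UTC: 09:00-12:15, 13:30-18:00 (add 1h to convert from UTC-1).
Arjun in UTC: 09:00-12:00, 14:00-18:00 (subtract 3h to convert from UTC+3).
Ana: not fully free for 14:15-14:45. Keanu: not fully free for 14:15-14:45. Vanya: free for 14:15-14:45. Gabriel: not fully free for 14:15-14:45. Hiro: not fully free for 14:15-14:45. Kavya: free for 14:15-14:45. Arjun: free for 14:15-14:45.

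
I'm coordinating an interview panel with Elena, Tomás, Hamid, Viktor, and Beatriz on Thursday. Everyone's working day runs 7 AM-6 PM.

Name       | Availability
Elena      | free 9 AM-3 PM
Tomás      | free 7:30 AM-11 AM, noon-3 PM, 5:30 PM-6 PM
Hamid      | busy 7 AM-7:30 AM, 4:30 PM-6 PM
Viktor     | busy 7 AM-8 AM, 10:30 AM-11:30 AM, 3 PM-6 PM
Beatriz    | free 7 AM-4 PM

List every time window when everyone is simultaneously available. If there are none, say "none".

09:00-10:30, 12:00-15:00

Elena free: 09:00-15:00.
Tomás free: 07:30-11:00, 12:00-15:00, 17:30-18:00.
Hamid free: 07:30-16:30 (invert busy blocks within the working day).
Viktor free: 08:00-10:30, 11:30-15:00 (invert busy blocks within the working day).
Beatriz free: 07:00-16:00.
Elena ∩ Tomás: 09:00-11:00, 12:00-15:00.
Elena ∩ Tomás ∩ Hamid: 09:00-11:00, 12:00-15:00.
Elena ∩ Tomás ∩ Hamid ∩ Viktor: 09:00-10:30, 12:00-15:00.
Elena ∩ Tomás ∩ Hamid ∩ Viktor ∩ Beatriz: 09:00-10:30, 12:00-15:00.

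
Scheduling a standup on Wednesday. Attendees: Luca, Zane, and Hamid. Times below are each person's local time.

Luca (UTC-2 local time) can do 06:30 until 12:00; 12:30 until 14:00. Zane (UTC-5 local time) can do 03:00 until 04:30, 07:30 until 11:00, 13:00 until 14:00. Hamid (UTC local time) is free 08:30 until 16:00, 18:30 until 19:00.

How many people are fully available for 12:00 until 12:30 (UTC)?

2

Luca in UTC: 08:30-14:00, 14:30-16:00 (add 2h to convert from UTC-2).
Zane in UTC: 08:00-09:30, 12:30-16:00, 18:00-19:00 (add 5h to convert from UTC-5).
Hamid in UTC: 08:30-16:00, 18:30-19:00.
Luca and Hamid can make the full 12:00-12:30 slot — that's 2.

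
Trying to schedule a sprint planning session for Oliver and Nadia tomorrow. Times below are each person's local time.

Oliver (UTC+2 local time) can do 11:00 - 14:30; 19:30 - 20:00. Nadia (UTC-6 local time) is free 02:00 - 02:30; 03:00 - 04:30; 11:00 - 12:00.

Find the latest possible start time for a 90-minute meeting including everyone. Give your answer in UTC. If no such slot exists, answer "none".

Oliver in UTC: 09:00-12:30, 17:30-18:00 (subtract 2h to convert from UTC+2).
Nadia in UTC: 08:00-08:30, 09:00-10:30, 17:00-18:00 (add 6h to convert from UTC-6).
Oliver ∩ Nadia: 09:00-10:30, 17:30-18:00.
The last common window of at least 90 minutes is 09:00-10:30; a 90-minute meeting can start as late as 09:00 and still end by 10:30.

09:00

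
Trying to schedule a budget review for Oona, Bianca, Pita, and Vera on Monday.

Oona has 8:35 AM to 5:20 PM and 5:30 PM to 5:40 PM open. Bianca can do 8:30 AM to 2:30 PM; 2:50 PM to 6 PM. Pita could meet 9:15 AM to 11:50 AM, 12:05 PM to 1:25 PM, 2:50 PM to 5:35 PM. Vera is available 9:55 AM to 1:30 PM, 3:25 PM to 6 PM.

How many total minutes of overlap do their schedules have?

315

Oona ∩ Bianca: 08:35-14:30, 14:50-17:20, 17:30-17:40.
Oona ∩ Bianca ∩ Pita: 09:15-11:50, 12:05-13:25, 14:50-17:20, 17:30-17:35.
Oona ∩ Bianca ∩ Pita ∩ Vera: 09:55-11:50, 12:05-13:25, 15:25-17:20, 17:30-17:35.
Summing the common windows: 115 + 80 + 115 + 5 = 315 minutes.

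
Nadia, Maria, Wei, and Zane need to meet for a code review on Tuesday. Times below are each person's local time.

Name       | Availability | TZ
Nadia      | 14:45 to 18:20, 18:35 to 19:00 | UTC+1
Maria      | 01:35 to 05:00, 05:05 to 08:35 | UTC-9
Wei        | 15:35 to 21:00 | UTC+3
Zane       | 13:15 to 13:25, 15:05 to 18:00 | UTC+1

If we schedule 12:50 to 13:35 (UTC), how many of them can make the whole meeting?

Nadia in UTC: 13:45-17:20, 17:35-18:00 (subtract 1h to convert from UTC+1).
Maria in UTC: 10:35-14:00, 14:05-17:35 (add 9h to convert from UTC-9).
Wei in UTC: 12:35-18:00 (subtract 3h to convert from UTC+3).
Zane in UTC: 12:15-12:25, 14:05-17:00 (subtract 1h to convert from UTC+1).
Maria and Wei can make the full 12:50-13:35 slot — that's 2.

2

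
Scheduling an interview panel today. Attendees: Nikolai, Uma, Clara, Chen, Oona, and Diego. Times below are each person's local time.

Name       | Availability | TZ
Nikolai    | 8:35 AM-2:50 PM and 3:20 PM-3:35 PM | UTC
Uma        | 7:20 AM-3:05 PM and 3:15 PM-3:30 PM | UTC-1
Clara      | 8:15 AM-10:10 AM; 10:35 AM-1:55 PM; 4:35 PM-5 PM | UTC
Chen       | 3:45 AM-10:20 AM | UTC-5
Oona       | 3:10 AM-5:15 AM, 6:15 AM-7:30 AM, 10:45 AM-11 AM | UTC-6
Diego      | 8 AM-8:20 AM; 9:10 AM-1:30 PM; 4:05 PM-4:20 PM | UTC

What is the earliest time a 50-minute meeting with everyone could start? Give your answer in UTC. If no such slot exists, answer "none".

09:10

Nikolai in UTC: 08:35-14:50, 15:20-15:35.
Uma in UTC: 08:20-16:05, 16:15-16:30 (add 1h to convert from UTC-1).
Clara in UTC: 08:15-10:10, 10:35-13:55, 16:35-17:00.
Chen in UTC: 08:45-15:20 (add 5h to convert from UTC-5).
Oona in UTC: 09:10-11:15, 12:15-13:30, 16:45-17:00 (add 6h to convert from UTC-6).
Diego in UTC: 08:00-08:20, 09:10-13:30, 16:05-16:20.
Nikolai ∩ Uma: 08:35-14:50, 15:20-15:35.
Nikolai ∩ Uma ∩ Clara: 08:35-10:10, 10:35-13:55.
Nikolai ∩ Uma ∩ Clara ∩ Chen: 08:45-10:10, 10:35-13:55.
Nikolai ∩ Uma ∩ Clara ∩ Chen ∩ Oona: 09:10-10:10, 10:35-11:15, 12:15-13:30.
Nikolai ∩ Uma ∩ Clara ∩ Chen ∩ Oona ∩ Diego: 09:10-10:10, 10:35-11:15, 12:15-13:30.
The first common window of at least 50 minutes is 09:10-10:10, so the earliest start is 09:10.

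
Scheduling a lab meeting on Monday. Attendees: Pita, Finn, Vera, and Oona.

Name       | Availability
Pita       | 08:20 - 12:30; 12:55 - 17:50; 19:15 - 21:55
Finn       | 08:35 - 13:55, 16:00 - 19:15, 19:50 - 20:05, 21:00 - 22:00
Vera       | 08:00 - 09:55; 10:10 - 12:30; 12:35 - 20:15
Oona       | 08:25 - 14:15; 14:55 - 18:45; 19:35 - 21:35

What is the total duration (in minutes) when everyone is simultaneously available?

Pita ∩ Finn: 08:35-12:30, 12:55-13:55, 16:00-17:50, 19:50-20:05, 21:00-21:55.
Pita ∩ Finn ∩ Vera: 08:35-09:55, 10:10-12:30, 12:55-13:55, 16:00-17:50, 19:50-20:05.
Pita ∩ Finn ∩ Vera ∩ Oona: 08:35-09:55, 10:10-12:30, 12:55-13:55, 16:00-17:50, 19:50-20:05.
Those are the intersection windows.
Summing the common windows: 80 + 140 + 60 + 110 + 15 = 405 minutes.

405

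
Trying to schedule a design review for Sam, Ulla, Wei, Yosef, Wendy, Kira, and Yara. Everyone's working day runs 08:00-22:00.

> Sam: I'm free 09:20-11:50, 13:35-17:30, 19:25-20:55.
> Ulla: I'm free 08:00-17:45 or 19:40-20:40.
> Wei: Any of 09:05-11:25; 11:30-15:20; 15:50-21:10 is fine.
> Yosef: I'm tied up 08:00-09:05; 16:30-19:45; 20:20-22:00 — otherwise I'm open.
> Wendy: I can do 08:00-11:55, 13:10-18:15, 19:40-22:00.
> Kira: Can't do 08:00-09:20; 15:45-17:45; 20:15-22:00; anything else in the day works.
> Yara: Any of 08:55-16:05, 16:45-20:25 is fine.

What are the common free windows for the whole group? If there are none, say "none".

09:20-11:25, 11:30-11:50, 13:35-15:20, 19:45-20:15

Sam free: 09:20-11:50, 13:35-17:30, 19:25-20:55.
Ulla free: 08:00-17:45, 19:40-20:40.
Wei free: 09:05-11:25, 11:30-15:20, 15:50-21:10.
Yosef free: 09:05-16:30, 19:45-20:20 (invert busy blocks within the working day).
Wendy free: 08:00-11:55, 13:10-18:15, 19:40-22:00.
Kira free: 09:20-15:45, 17:45-20:15 (invert busy blocks within the working day).
Yara free: 08:55-16:05, 16:45-20:25.
Sam ∩ Ulla: 09:20-11:50, 13:35-17:30, 19:40-20:40.
Sam ∩ Ulla ∩ Wei: 09:20-11:25, 11:30-11:50, 13:35-15:20, 15:50-17:30, 19:40-20:40.
Sam ∩ Ulla ∩ Wei ∩ Yosef: 09:20-11:25, 11:30-11:50, 13:35-15:20, 15:50-16:30, 19:45-20:20.
Sam ∩ Ulla ∩ Wei ∩ Yosef ∩ Wendy: 09:20-11:25, 11:30-11:50, 13:35-15:20, 15:50-16:30, 19:45-20:20.
Sam ∩ Ulla ∩ Wei ∩ Yosef ∩ Wendy ∩ Kira: 09:20-11:25, 11:30-11:50, 13:35-15:20, 19:45-20:15.
Sam ∩ Ulla ∩ Wei ∩ Yosef ∩ Wendy ∩ Kira ∩ Yara: 09:20-11:25, 11:30-11:50, 13:35-15:20, 19:45-20:15.
So the common availability across everyone is 09:20-11:25, 11:30-11:50, 13:35-15:20, 19:45-20:15.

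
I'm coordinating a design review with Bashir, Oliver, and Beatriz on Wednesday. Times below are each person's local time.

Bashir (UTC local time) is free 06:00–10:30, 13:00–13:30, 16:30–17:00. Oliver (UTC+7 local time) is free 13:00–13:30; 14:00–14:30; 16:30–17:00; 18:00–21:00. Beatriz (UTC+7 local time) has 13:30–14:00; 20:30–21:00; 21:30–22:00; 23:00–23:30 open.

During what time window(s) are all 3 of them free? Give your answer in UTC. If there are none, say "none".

Bashir in UTC: 06:00-10:30, 13:00-13:30, 16:30-17:00.
Oliver in UTC: 06:00-06:30, 07:00-07:30, 09:30-10:00, 11:00-14:00 (subtract 7h to convert from UTC+7).
Beatriz in UTC: 06:30-07:00, 13:30-14:00, 14:30-15:00, 16:00-16:30 (subtract 7h to convert from UTC+7).
Bashir ∩ Oliver: 06:00-06:30, 07:00-07:30, 09:30-10:00, 13:00-13:30.
Bashir ∩ Oliver ∩ Beatriz: ∅.
There is no time when everyone is free.

none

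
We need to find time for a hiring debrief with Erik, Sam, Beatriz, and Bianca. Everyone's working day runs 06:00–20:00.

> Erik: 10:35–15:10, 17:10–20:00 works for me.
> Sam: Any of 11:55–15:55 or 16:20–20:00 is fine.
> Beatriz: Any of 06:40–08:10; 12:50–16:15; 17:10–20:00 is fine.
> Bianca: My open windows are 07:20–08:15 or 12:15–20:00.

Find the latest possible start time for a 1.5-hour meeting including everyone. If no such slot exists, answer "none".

Erik ∩ Sam: 11:55-15:10, 17:10-20:00.
Erik ∩ Sam ∩ Beatriz: 12:50-15:10, 17:10-20:00.
Erik ∩ Sam ∩ Beatriz ∩ Bianca: 12:50-15:10, 17:10-20:00.
The last common window of at least 90 minutes is 17:10-20:00; a 90-minute meeting can start as late as 18:30 and still end by 20:00.

18:30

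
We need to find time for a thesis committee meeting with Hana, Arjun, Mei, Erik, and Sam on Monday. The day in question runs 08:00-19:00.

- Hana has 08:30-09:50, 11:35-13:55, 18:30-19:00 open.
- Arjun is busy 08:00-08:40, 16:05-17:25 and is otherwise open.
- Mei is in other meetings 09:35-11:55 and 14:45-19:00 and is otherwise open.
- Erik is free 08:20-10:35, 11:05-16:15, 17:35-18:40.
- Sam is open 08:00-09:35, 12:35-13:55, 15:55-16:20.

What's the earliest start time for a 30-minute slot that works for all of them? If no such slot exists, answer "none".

Hana free: 08:30-09:50, 11:35-13:55, 18:30-19:00.
Arjun free: 08:40-16:05, 17:25-19:00 (invert busy blocks within the working day).
Mei free: 08:00-09:35, 11:55-14:45 (invert busy blocks within the working day).
Erik free: 08:20-10:35, 11:05-16:15, 17:35-18:40.
Sam free: 08:00-09:35, 12:35-13:55, 15:55-16:20.
Hana ∩ Arjun: 08:40-09:50, 11:35-13:55, 18:30-19:00.
Hana ∩ Arjun ∩ Mei: 08:40-09:35, 11:55-13:55.
Hana ∩ Arjun ∩ Mei ∩ Erik: 08:40-09:35, 11:55-13:55.
Hana ∩ Arjun ∩ Mei ∩ Erik ∩ Sam: 08:40-09:35, 12:35-13:55.
The first common window of at least 30 minutes is 08:40-09:35, so the earliest start is 08:40.

08:40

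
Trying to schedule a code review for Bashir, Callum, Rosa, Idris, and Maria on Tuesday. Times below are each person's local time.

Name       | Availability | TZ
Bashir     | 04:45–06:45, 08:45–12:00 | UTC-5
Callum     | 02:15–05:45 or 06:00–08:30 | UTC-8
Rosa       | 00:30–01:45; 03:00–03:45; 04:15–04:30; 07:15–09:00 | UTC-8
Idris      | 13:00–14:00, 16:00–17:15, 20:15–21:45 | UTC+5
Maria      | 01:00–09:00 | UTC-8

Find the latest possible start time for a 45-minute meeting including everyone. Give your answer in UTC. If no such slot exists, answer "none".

15:45

Bashir in UTC: 09:45-11:45, 13:45-17:00 (add 5h to convert from UTC-5).
Callum in UTC: 10:15-13:45, 14:00-16:30 (add 8h to convert from UTC-8).
Rosa in UTC: 08:30-09:45, 11:00-11:45, 12:15-12:30, 15:15-17:00 (add 8h to convert from UTC-8).
Idris in UTC: 08:00-09:00, 11:00-12:15, 15:15-16:45 (subtract 5h to convert from UTC+5).
Maria in UTC: 09:00-17:00 (add 8h to convert from UTC-8).
Bashir ∩ Callum: 10:15-11:45, 14:00-16:30.
Bashir ∩ Callum ∩ Rosa: 11:00-11:45, 15:15-16:30.
Bashir ∩ Callum ∩ Rosa ∩ Idris: 11:00-11:45, 15:15-16:30.
Bashir ∩ Callum ∩ Rosa ∩ Idris ∩ Maria: 11:00-11:45, 15:15-16:30.
So the common availability across everyone is 11:00-11:45, 15:15-16:30.
The last common window of at least 45 minutes is 15:15-16:30; a 45-minute meeting can start as late as 15:45 and still end by 16:30.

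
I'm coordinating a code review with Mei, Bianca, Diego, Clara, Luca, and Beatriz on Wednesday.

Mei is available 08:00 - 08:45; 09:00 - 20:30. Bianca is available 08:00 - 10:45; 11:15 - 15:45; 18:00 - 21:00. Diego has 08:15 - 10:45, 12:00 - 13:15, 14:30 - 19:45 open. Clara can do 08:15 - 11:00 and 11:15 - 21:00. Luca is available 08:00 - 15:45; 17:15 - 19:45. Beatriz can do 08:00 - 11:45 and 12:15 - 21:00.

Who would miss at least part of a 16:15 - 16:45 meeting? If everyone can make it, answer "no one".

Bianca, Luca

Mei: free for 16:15-16:45. Bianca: not fully free for 16:15-16:45. Diego: free for 16:15-16:45. Clara: free for 16:15-16:45. Luca: not fully free for 16:15-16:45. Beatriz: free for 16:15-16:45.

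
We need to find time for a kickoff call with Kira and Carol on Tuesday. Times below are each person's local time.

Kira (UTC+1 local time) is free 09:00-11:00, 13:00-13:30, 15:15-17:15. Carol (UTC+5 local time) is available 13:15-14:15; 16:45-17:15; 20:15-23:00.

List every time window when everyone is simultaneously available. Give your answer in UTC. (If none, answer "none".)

08:15-09:15, 12:00-12:15, 15:15-16:15

Kira in UTC: 08:00-10:00, 12:00-12:30, 14:15-16:15 (subtract 1h to convert from UTC+1).
Carol in UTC: 08:15-09:15, 11:45-12:15, 15:15-18:00 (subtract 5h to convert from UTC+5).
Kira ∩ Carol: 08:15-09:15, 12:00-12:15, 15:15-16:15.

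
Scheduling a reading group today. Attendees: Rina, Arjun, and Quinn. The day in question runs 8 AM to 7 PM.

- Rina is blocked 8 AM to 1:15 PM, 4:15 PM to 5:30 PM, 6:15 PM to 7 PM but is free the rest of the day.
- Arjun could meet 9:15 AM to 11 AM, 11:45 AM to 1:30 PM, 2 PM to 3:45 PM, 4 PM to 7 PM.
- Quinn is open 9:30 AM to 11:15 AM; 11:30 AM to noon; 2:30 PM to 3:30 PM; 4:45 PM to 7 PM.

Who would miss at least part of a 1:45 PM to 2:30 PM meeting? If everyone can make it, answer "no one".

Arjun, Quinn

Rina free: 13:15-16:15, 17:30-18:15 (invert busy blocks within the working day).
Arjun free: 09:15-11:00, 11:45-13:30, 14:00-15:45, 16:00-19:00.
Quinn free: 09:30-11:15, 11:30-12:00, 14:30-15:30, 16:45-19:00.
Rina: free for 13:45-14:30. Arjun: not fully free for 13:45-14:30. Quinn: not fully free for 13:45-14:30.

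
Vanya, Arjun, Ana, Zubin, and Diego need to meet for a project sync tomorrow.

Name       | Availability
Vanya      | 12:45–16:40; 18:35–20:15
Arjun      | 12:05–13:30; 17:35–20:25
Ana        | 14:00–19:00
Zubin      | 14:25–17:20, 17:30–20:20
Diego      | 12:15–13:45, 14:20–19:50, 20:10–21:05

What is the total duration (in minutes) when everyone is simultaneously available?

25

Vanya ∩ Arjun: 12:45-13:30, 18:35-20:15.
Vanya ∩ Arjun ∩ Ana: 18:35-19:00.
Vanya ∩ Arjun ∩ Ana ∩ Zubin: 18:35-19:00.
Vanya ∩ Arjun ∩ Ana ∩ Zubin ∩ Diego: 18:35-19:00.
Those are the intersection windows.
That's a single block of 25 minutes.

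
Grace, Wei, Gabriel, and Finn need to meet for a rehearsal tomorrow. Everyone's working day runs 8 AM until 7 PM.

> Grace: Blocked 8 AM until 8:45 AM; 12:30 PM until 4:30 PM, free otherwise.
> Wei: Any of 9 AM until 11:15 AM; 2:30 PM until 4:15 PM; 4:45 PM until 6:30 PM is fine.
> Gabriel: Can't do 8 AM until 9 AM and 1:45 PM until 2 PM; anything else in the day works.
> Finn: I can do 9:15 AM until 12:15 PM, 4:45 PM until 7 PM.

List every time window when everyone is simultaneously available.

09:15-11:15, 16:45-18:30

Grace free: 08:45-12:30, 16:30-19:00 (invert busy blocks within the working day).
Wei free: 09:00-11:15, 14:30-16:15, 16:45-18:30.
Gabriel free: 09:00-13:45, 14:00-19:00 (invert busy blocks within the working day).
Finn free: 09:15-12:15, 16:45-19:00.
Grace ∩ Wei: 09:00-11:15, 16:45-18:30.
Grace ∩ Wei ∩ Gabriel: 09:00-11:15, 16:45-18:30.
Grace ∩ Wei ∩ Gabriel ∩ Finn: 09:15-11:15, 16:45-18:30.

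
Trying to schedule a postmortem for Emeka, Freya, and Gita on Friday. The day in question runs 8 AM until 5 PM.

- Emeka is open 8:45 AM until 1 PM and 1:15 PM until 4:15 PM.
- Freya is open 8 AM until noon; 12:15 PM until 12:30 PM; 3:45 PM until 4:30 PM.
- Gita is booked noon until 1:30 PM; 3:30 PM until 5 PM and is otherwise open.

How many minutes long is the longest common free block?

195

Emeka free: 08:45-13:00, 13:15-16:15.
Freya free: 08:00-12:00, 12:15-12:30, 15:45-16:30.
Gita free: 08:00-12:00, 13:30-15:30 (invert busy blocks within the working day).
Emeka ∩ Freya: 08:45-12:00, 12:15-12:30, 15:45-16:15.
Emeka ∩ Freya ∩ Gita: 08:45-12:00.
The longest is 08:45-12:00 at 195 minutes.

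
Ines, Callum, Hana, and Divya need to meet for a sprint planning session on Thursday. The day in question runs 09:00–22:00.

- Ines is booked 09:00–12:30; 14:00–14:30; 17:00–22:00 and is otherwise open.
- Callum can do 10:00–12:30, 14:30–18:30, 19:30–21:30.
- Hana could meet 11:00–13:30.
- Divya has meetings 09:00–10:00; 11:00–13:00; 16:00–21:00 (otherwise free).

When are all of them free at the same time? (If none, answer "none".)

none

Ines free: 12:30-14:00, 14:30-17:00 (invert busy blocks within the working day).
Callum free: 10:00-12:30, 14:30-18:30, 19:30-21:30.
Hana free: 11:00-13:30.
Divya free: 10:00-11:00, 13:00-16:00, 21:00-22:00 (invert busy blocks within the working day).
Ines ∩ Callum: 14:30-17:00.
Ines ∩ Callum ∩ Hana: ∅.
Ines ∩ Callum ∩ Hana ∩ Divya: ∅.
There is no time when everyone is free.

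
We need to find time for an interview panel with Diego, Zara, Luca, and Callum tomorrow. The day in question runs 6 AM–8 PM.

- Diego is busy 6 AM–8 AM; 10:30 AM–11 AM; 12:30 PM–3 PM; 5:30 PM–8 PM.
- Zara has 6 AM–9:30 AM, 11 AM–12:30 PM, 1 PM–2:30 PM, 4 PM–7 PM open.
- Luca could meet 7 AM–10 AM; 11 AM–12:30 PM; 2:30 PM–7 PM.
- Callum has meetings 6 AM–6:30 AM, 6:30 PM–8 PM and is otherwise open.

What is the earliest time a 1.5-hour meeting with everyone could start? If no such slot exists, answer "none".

Diego free: 08:00-10:30, 11:00-12:30, 15:00-17:30 (invert busy blocks within the working day).
Zara free: 06:00-09:30, 11:00-12:30, 13:00-14:30, 16:00-19:00.
Luca free: 07:00-10:00, 11:00-12:30, 14:30-19:00.
Callum free: 06:30-18:30 (invert busy blocks within the working day).
Diego ∩ Zara: 08:00-09:30, 11:00-12:30, 16:00-17:30.
Diego ∩ Zara ∩ Luca: 08:00-09:30, 11:00-12:30, 16:00-17:30.
Diego ∩ Zara ∩ Luca ∩ Callum: 08:00-09:30, 11:00-12:30, 16:00-17:30.
The first common window of at least 90 minutes is 08:00-09:30, so the earliest start is 08:00.

08:00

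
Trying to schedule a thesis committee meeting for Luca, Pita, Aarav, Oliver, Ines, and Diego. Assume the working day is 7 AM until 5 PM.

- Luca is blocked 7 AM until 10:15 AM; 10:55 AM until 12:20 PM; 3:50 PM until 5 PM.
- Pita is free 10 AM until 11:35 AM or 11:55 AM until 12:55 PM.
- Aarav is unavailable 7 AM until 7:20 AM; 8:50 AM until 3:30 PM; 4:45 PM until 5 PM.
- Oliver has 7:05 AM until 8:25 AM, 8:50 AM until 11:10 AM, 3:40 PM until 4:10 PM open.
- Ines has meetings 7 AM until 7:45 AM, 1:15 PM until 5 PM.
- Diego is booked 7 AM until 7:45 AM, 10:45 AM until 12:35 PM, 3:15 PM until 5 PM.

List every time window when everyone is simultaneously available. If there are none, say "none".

none

Luca free: 10:15-10:55, 12:20-15:50 (invert busy blocks within the working day).
Pita free: 10:00-11:35, 11:55-12:55.
Aarav free: 07:20-08:50, 15:30-16:45 (invert busy blocks within the working day).
Oliver free: 07:05-08:25, 08:50-11:10, 15:40-16:10.
Ines free: 07:45-13:15 (invert busy blocks within the working day).
Diego free: 07:45-10:45, 12:35-15:15 (invert busy blocks within the working day).
Luca ∩ Pita: 10:15-10:55, 12:20-12:55.
Luca ∩ Pita ∩ Aarav: ∅.
Luca ∩ Pita ∩ Aarav ∩ Oliver: ∅.
Luca ∩ Pita ∩ Aarav ∩ Oliver ∩ Ines: ∅.
Luca ∩ Pita ∩ Aarav ∩ Oliver ∩ Ines ∩ Diego: ∅.
There is no time when everyone is free.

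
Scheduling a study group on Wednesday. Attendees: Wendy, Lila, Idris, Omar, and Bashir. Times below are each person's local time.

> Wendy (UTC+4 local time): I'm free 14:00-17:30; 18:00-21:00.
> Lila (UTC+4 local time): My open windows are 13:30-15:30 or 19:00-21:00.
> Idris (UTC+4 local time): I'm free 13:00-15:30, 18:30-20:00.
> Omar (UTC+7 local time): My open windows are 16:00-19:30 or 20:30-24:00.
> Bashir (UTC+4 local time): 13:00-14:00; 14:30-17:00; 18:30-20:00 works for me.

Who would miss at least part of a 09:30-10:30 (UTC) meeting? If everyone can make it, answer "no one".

Bashir, Wendy

Wendy in UTC: 10:00-13:30, 14:00-17:00 (subtract 4h to convert from UTC+4).
Lila in UTC: 09:30-11:30, 15:00-17:00 (subtract 4h to convert from UTC+4).
Idris in UTC: 09:00-11:30, 14:30-16:00 (subtract 4h to convert from UTC+4).
Omar in UTC: 09:00-12:30, 13:30-17:00 (subtract 7h to convert from UTC+7).
Bashir in UTC: 09:00-10:00, 10:30-13:00, 14:30-16:00 (subtract 4h to convert from UTC+4).
Wendy: not fully free for 09:30-10:30. Lila: free for 09:30-10:30. Idris: free for 09:30-10:30. Omar: free for 09:30-10:30. Bashir: not fully free for 09:30-10:30.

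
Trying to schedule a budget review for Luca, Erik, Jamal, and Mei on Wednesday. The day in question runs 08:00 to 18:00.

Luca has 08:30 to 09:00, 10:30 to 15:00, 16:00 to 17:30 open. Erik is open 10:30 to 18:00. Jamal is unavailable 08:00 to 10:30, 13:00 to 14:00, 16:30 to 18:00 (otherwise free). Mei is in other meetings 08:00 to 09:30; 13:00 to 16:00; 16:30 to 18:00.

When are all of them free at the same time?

10:30-13:00, 16:00-16:30

Luca free: 08:30-09:00, 10:30-15:00, 16:00-17:30.
Erik free: 10:30-18:00.
Jamal free: 10:30-13:00, 14:00-16:30 (invert busy blocks within the working day).
Mei free: 09:30-13:00, 16:00-16:30 (invert busy blocks within the working day).
Luca ∩ Erik: 10:30-15:00, 16:00-17:30.
Luca ∩ Erik ∩ Jamal: 10:30-13:00, 14:00-15:00, 16:00-16:30.
Luca ∩ Erik ∩ Jamal ∩ Mei: 10:30-13:00, 16:00-16:30.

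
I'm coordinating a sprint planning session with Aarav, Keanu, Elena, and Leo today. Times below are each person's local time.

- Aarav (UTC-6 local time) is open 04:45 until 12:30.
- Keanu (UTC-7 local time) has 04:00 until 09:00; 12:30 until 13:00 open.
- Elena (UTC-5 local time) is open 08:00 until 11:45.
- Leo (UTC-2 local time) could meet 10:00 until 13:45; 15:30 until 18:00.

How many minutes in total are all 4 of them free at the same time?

Aarav in UTC: 10:45-18:30 (add 6h to convert from UTC-6).
Keanu in UTC: 11:00-16:00, 19:30-20:00 (add 7h to convert from UTC-7).
Elena in UTC: 13:00-16:45 (add 5h to convert from UTC-5).
Leo in UTC: 12:00-15:45, 17:30-20:00 (add 2h to convert from UTC-2).
Aarav ∩ Keanu: 11:00-16:00.
Aarav ∩ Keanu ∩ Elena: 13:00-16:00.
Aarav ∩ Keanu ∩ Elena ∩ Leo: 13:00-15:45.
That's a single block of 165 minutes.

165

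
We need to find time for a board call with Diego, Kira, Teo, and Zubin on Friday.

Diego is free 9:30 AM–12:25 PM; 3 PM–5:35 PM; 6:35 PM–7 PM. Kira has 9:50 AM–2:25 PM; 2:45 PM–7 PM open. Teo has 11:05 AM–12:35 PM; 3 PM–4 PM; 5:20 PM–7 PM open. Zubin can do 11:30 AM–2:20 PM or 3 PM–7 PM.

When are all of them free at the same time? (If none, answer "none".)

11:30-12:25, 15:00-16:00, 17:20-17:35, 18:35-19:00

Diego ∩ Kira: 09:50-12:25, 15:00-17:35, 18:35-19:00.
Diego ∩ Kira ∩ Teo: 11:05-12:25, 15:00-16:00, 17:20-17:35, 18:35-19:00.
Diego ∩ Kira ∩ Teo ∩ Zubin: 11:30-12:25, 15:00-16:00, 17:20-17:35, 18:35-19:00.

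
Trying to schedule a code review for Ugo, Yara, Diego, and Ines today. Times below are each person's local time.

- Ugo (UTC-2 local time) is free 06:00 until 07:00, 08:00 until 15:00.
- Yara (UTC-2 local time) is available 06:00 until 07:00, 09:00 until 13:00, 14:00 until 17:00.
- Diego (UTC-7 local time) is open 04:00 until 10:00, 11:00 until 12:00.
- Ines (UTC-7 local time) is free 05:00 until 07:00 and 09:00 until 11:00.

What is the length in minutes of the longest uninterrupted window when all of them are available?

120

Ugo in UTC: 08:00-09:00, 10:00-17:00 (add 2h to convert from UTC-2).
Yara in UTC: 08:00-09:00, 11:00-15:00, 16:00-19:00 (add 2h to convert from UTC-2).
Diego in UTC: 11:00-17:00, 18:00-19:00 (add 7h to convert from UTC-7).
Ines in UTC: 12:00-14:00, 16:00-18:00 (add 7h to convert from UTC-7).
Ugo ∩ Yara: 08:00-09:00, 11:00-15:00, 16:00-17:00.
Ugo ∩ Yara ∩ Diego: 11:00-15:00, 16:00-17:00.
Ugo ∩ Yara ∩ Diego ∩ Ines: 12:00-14:00, 16:00-17:00.
The longest is 12:00-14:00 at 120 minutes.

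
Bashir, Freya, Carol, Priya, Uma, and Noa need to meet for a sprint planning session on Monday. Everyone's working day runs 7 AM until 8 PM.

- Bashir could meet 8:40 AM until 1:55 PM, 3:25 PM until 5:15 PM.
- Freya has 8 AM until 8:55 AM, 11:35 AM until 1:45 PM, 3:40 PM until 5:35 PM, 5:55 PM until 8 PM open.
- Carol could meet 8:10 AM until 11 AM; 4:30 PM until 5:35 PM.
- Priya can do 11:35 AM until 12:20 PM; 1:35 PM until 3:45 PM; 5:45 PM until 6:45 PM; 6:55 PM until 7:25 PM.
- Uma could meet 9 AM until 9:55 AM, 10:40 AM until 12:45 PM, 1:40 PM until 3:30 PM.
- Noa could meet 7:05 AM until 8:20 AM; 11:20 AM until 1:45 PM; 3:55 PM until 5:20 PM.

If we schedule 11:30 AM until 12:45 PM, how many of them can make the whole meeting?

3

Bashir, Uma, and Noa can make the full 11:30-12:45 slot — that's 3.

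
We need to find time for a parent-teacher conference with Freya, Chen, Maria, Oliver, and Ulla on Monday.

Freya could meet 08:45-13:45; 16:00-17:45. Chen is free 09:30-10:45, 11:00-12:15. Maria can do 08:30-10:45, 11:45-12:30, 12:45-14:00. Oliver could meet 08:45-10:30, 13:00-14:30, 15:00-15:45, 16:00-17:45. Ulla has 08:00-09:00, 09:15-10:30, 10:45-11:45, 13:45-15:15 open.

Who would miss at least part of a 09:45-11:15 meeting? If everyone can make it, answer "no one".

Chen, Maria, Oliver, Ulla

Freya: free for 09:45-11:15. Chen: not fully free for 09:45-11:15. Maria: not fully free for 09:45-11:15. Oliver: not fully free for 09:45-11:15. Ulla: not fully free for 09:45-11:15.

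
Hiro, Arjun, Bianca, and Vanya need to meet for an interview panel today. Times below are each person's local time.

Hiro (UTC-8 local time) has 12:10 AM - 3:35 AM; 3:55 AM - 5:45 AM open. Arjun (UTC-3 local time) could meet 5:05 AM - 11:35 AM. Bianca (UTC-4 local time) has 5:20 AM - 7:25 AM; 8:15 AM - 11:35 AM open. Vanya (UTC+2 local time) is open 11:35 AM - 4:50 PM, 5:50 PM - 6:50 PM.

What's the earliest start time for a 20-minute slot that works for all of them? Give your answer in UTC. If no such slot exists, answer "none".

Hiro in UTC: 08:10-11:35, 11:55-13:45 (add 8h to convert from UTC-8).
Arjun in UTC: 08:05-14:35 (add 3h to convert from UTC-3).
Bianca in UTC: 09:20-11:25, 12:15-15:35 (add 4h to convert from UTC-4).
Vanya in UTC: 09:35-14:50, 15:50-16:50 (subtract 2h to convert from UTC+2).
Hiro ∩ Arjun: 08:10-11:35, 11:55-13:45.
Hiro ∩ Arjun ∩ Bianca: 09:20-11:25, 12:15-13:45.
Hiro ∩ Arjun ∩ Bianca ∩ Vanya: 09:35-11:25, 12:15-13:45.
So the common availability across everyone is 09:35-11:25, 12:15-13:45.
The first common window of at least 20 minutes is 09:35-11:25, so the earliest start is 09:35.

09:35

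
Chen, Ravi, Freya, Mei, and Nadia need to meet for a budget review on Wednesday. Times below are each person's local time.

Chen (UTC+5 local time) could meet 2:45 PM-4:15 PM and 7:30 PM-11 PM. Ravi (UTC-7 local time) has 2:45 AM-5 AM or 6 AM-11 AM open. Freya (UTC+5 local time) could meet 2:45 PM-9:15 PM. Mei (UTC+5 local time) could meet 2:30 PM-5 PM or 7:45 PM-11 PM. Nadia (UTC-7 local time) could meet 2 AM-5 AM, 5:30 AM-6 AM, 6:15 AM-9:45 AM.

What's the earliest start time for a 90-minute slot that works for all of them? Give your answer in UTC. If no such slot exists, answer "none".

09:45

Chen in UTC: 09:45-11:15, 14:30-18:00 (subtract 5h to convert from UTC+5).
Ravi in UTC: 09:45-12:00, 13:00-18:00 (add 7h to convert from UTC-7).
Freya in UTC: 09:45-16:15 (subtract 5h to convert from UTC+5).
Mei in UTC: 09:30-12:00, 14:45-18:00 (subtract 5h to convert from UTC+5).
Nadia in UTC: 09:00-12:00, 12:30-13:00, 13:15-16:45 (add 7h to convert from UTC-7).
Chen ∩ Ravi: 09:45-11:15, 14:30-18:00.
Chen ∩ Ravi ∩ Freya: 09:45-11:15, 14:30-16:15.
Chen ∩ Ravi ∩ Freya ∩ Mei: 09:45-11:15, 14:45-16:15.
Chen ∩ Ravi ∩ Freya ∩ Mei ∩ Nadia: 09:45-11:15, 14:45-16:15.
Those are the intersection windows.
The first common window of at least 90 minutes is 09:45-11:15, so the earliest start is 09:45.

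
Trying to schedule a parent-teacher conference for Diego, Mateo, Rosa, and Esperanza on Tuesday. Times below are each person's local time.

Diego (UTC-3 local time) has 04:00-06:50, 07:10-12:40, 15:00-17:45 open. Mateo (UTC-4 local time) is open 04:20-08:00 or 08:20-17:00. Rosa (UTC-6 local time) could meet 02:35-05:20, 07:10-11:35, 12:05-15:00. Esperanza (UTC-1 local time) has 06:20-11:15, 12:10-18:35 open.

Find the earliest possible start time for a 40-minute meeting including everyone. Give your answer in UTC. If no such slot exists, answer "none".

Diego in UTC: 07:00-09:50, 10:10-15:40, 18:00-20:45 (add 3h to convert from UTC-3).
Mateo in UTC: 08:20-12:00, 12:20-21:00 (add 4h to convert from UTC-4).
Rosa in UTC: 08:35-11:20, 13:10-17:35, 18:05-21:00 (add 6h to convert from UTC-6).
Esperanza in UTC: 07:20-12:15, 13:10-19:35 (add 1h to convert from UTC-1).
Diego ∩ Mateo: 08:20-09:50, 10:10-12:00, 12:20-15:40, 18:00-20:45.
Diego ∩ Mateo ∩ Rosa: 08:35-09:50, 10:10-11:20, 13:10-15:40, 18:05-20:45.
Diego ∩ Mateo ∩ Rosa ∩ Esperanza: 08:35-09:50, 10:10-11:20, 13:10-15:40, 18:05-19:35.
The first common window of at least 40 minutes is 08:35-09:50, so the earliest start is 08:35.

08:35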